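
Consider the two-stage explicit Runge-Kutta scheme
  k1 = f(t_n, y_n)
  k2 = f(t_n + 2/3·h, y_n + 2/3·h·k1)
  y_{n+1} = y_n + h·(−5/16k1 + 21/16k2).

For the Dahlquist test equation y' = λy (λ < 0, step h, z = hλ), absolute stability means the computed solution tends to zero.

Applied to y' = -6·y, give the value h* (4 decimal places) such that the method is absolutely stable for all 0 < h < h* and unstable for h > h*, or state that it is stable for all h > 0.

On y'=λy, z=hλ:
  k1=λy_n ⇒ h·k1=z·y_n;  k2=λ(1+2/3z)y_n ⇒ h·k2=z(1+2/3z)y_n
  y_{n+1}/y_n = 1 − 5/16z + 21/16z(1+2/3z) = 1 + z + 7/8z²
  R(z) = 1 + z + 7/8z².

Solve |R(x)|<1 on ℝ⁻.
x=-0.99: |R|=0.8676
R=1: x+7/8x²=0 ⇒ x=−8/7=-1.1429; min R=1−1/(4·7/8)=0.7143>−1
Confirm numerically:
  x=-0.729: |R|=0.73601 <1
  x=-0.577: |R|=0.71431 <1
  x=-0.479: |R|=0.72176 <1
  x=-1.582: |R|=1.60788 >1
  x=-1.542: |R|=1.53854 >1
  x=-1.401: |R|=1.31645 >1
So |R|<1 on (-1.1429, 0).

(-1.1429,0); λ=-6 ⇒ h* = (8/7)/6 = 0.1905.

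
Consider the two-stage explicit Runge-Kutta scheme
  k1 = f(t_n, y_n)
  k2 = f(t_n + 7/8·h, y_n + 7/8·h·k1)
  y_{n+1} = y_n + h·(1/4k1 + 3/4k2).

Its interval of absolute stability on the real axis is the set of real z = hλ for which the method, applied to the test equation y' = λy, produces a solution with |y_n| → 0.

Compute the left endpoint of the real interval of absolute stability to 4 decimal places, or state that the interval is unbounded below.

left endpoint -1.5238.

On y'=λy, z=hλ:
  k1=λy_n ⇒ h·k1=z·y_n;  k2=λ(1+7/8z)y_n ⇒ h·k2=z(1+7/8z)y_n
  y_{n+1}/y_n = 1 + 1/4z + 3/4z(1+7/8z) = 1 + z + 21/32z²
  ⇒ R(z) = 1 + z + 21/32z².

Solve |R(x)|<1 on ℝ⁻.
x=-1.07: |R|=0.6813
R=1: x+21/32x²=0 ⇒ x=−32/21=-1.5238; min R=1−1/(4·21/32)=0.6190>−1
Confirm numerically:
  x=-1.419: |R|=0.90240 <1
  x=-1.066: |R|=0.67973 <1
  x=-0.869: |R|=0.62657 <1
  x=-2.068: |R|=1.73853 >1
  x=-2.062: |R|=1.72827 >1
  x=-1.782: |R|=1.30194 >1
So |R|<1 on (-1.5238, 0).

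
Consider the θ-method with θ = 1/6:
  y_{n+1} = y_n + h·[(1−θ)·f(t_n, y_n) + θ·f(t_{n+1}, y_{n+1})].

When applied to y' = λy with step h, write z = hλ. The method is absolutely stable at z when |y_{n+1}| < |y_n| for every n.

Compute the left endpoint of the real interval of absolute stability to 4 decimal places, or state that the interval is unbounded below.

z* = -3.0000.

On y'=λy, z=hλ:
  y_{n+1} = y_n + z·[5/6·y_n + 1/6·y_{n+1}] ⇒ (1 − 1/6z)y_{n+1} = (1 + 5/6z)y_n
  ⇒ R(z) = (1 + 5/6z)/(1 − 1/6z).

Need |R(x)|<1, x<0.
x=-1.49: |R|=0.1936
R=−1: 1+5/6x = −1+1/6x ⇒ -2/3x=2 ⇒ x=2/(-2/3)=-3.0000
Confirm numerically:
  x=-2.558: |R|=0.79341 <1
  x=-2.311: |R|=0.66839 <1
  x=-1.988: |R|=0.49324 <1
  x=-3.393: |R|=1.16736 >1
  x=-3.051: |R|=1.02254 >1
  x=-3.041: |R|=1.01814 >1
Interval (-3.0000, 0).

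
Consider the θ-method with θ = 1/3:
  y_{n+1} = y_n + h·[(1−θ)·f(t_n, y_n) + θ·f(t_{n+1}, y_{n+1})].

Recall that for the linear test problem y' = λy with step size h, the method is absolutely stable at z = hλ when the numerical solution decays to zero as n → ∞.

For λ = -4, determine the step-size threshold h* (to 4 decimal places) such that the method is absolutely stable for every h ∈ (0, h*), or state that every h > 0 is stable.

On y'=λy, z=hλ:
  y_{n+1} = y_n + z·[2/3·y_n + 1/3·y_{n+1}] ⇒ (1 − 1/3z)y_{n+1} = (1 + 2/3z)y_n
  R(z) = (1 + 2/3z)/(1 − 1/3z).

Find x<0 with |R(x)|<1.
x=-1.41: |R|=0.0408
R=−1: 1+2/3x = −1+1/3x ⇒ -1/3x=2 ⇒ x=2/(-1/3)=-6.0000
Confirm numerically:
  x=-3.947: |R|=0.70448 <1
  x=-3.803: |R|=0.67705 <1
  x=-3.256: |R|=0.56138 <1
  x=-6.584: |R|=1.06093 >1
  x=-6.433: |R|=1.04590 >1
So |R|<1 on (-6.0000, 0).

(-6.0000,0); λ=-4 ⇒ h* = (6)/4 = 1.5000.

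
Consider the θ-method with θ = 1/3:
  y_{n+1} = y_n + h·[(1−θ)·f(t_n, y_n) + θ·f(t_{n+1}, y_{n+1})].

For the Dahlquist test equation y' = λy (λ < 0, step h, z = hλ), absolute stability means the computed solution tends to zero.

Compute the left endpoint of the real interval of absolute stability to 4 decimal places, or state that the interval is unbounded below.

z* = -6.0000.

Set f=λy, z=hλ:
  y_{n+1} = y_n + z·[2/3·y_n + 1/3·y_{n+1}] ⇒ (1 − 1/3z)y_{n+1} = (1 + 2/3z)y_n
  so R(z) = (1 + 2/3z)/(1 − 1/3z).

Boundary: |R(x)|=1, x<0.
x=-1.66: |R|=0.0687
R=−1: 1+2/3x = −1+1/3x ⇒ -1/3x=2 ⇒ x=2/(-1/3)=-6.0000
Confirm numerically:
  x=-5.579: |R|=0.95093 <1
  x=-2.608: |R|=0.39515 <1
  x=-2.483: |R|=0.35856 <1
  x=-6.242: |R|=1.02618 >1
  x=-6.186: |R|=1.02025 >1
  x=-6.123: |R|=1.01348 >1
So |R|<1 on (-6.0000, 0).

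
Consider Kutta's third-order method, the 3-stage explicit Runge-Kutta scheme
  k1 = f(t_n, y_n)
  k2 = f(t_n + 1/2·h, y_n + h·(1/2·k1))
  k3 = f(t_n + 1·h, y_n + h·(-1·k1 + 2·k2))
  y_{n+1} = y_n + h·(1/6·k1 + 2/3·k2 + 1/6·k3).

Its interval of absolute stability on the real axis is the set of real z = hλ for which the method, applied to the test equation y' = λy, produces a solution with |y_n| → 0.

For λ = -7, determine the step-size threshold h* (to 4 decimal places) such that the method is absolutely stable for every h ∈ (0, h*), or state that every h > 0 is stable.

Test eqn y'=λy, z=hλ:
  order 3, 3-stage ⇒ R(z)=1+z+z^2/2+z^3/6
  (e.g. R(-1.47)=0.08103, |R|=0.08103)

Solve |R(x)|<1 on ℝ⁻.
x=-1.47: |R|=0.0810
|R(-2.65)|=1.2404 |R(-1.43)|=0.1051 |R(-1.04)|=0.3133
Bisect:
  x_lo=-3.2533 |R|=2.7001  x_hi=-0.1530 |R|=0.8581
  mid=-1.70316 |R|=0.07619 →hi
  mid=-2.47823 |R|=0.94414 →hi
  mid=-2.86576 |R|=1.68201 →lo
  mid=-2.67199 |R|=1.28169 →lo
  mid=-2.57511 |R|=1.10552 →lo
  mid=-2.52667 |R|=1.02304 →lo
  mid=-2.50245 |R|=0.98315 →hi
  mid=-2.51456 |R|=1.00298 →lo
  mid=-2.50850 |R|=0.99304 →hi
  mid=-2.51153 |R|=0.99800 →hi
  ...
  [-2.51285,-2.51267] ⇒ x*=-2.5127
So |R|<1 on (-2.5127, 0).

(-2.5127,0); λ=-7 ⇒ h* = 0.3590.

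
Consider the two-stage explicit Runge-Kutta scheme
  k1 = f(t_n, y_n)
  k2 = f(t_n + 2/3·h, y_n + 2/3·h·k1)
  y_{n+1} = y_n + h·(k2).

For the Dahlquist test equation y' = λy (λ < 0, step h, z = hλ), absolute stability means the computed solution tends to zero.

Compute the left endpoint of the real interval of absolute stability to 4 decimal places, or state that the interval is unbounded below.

On y'=λy, z=hλ:
  k1=λy_n ⇒ h·k1=z·y_n;  k2=λ(1+2/3z)y_n ⇒ h·k2=z(1+2/3z)y_n
  y_{n+1}/y_n = 1 + z(1+2/3z) = 1 + z + 2/3z²
  Hence R(z) = 1 + z + 2/3z².

Find x<0 with |R(x)|<1.
x=-1.77: |R|=1.3186
R=1: x+2/3x²=0 ⇒ x=−3/2=-1.5000; min R=1−1/(4·2/3)=0.6250>−1
Confirm numerically:
  x=-1.197: |R|=0.75821 <1
  x=-1.011: |R|=0.67041 <1
  x=-0.787: |R|=0.62591 <1
  x=-2.015: |R|=1.69182 >1
  x=-1.892: |R|=1.49444 >1
  x=-1.663: |R|=1.18071 >1
Interval (-1.5000, 0).

left endpoint -1.5000.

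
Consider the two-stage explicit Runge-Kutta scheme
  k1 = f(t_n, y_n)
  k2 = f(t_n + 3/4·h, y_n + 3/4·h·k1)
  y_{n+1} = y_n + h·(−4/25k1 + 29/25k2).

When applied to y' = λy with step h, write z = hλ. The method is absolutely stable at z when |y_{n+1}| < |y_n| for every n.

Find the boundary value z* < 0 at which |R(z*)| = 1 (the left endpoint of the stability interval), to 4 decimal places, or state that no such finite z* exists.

Set f=λy, z=hλ:
  k1=λy_n ⇒ h·k1=z·y_n;  k2=λ(1+3/4z)y_n ⇒ h·k2=z(1+3/4z)y_n
  y_{n+1}/y_n = 1 − 4/25z + 29/25z(1+3/4z) = 1 + z + 87/100z²
  Hence R(z) = 1 + z + 87/100z².

Need |R(x)|<1, x<0.
x=-0.32: |R|=0.7691
R=1: x+87/100x²=0 ⇒ x=−100/87=-1.1494; min R=1−1/(4·87/100)=0.7126>−1
Confirm numerically:
  x=-1.095: |R|=0.94815 <1
  x=-0.963: |R|=0.84381 <1
  x=-0.668: |R|=0.72021 <1
  x=-0.644: |R|=0.71682 <1
  x=-1.490: |R|=1.44149 >1
  x=-1.187: |R|=1.03880 >1
Interval (-1.1494, 0).

z* = -1.1494.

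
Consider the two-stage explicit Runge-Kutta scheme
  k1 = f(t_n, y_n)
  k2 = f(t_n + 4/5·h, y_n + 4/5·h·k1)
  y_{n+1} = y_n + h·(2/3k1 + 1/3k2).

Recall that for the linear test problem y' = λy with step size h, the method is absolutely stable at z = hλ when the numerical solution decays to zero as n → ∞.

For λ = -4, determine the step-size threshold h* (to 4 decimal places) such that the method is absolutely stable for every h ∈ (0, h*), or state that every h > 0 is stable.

Test eqn y'=λy, z=hλ:
  k1=λy_n ⇒ h·k1=z·y_n;  k2=λ(1+4/5z)y_n ⇒ h·k2=z(1+4/5z)y_n
  y_{n+1}/y_n = 1 + 2/3z + 1/3z(1+4/5z) = 1 + z + 4/15z²
  R(z) = 1 + z + 4/15z².

Boundary: |R(x)|=1, x<0.
x=-0.46: |R|=0.5964
R=1: x+4/15x²=0 ⇒ x=−15/4=-3.7500; min R=1−1/(4·4/15)=0.0625>−1
Confirm numerically:
  x=-3.607: |R|=0.86245 <1
  x=-2.921: |R|=0.35426 <1
  x=-2.881: |R|=0.33238 <1
  x=-2.406: |R|=0.13769 <1
  x=-4.125: |R|=1.41250 >1
  x=-4.035: |R|=1.30666 >1
Interval (-3.7500, 0).

(-3.7500,0); λ=-4 ⇒ h* = (15/4)/4 = 0.9375.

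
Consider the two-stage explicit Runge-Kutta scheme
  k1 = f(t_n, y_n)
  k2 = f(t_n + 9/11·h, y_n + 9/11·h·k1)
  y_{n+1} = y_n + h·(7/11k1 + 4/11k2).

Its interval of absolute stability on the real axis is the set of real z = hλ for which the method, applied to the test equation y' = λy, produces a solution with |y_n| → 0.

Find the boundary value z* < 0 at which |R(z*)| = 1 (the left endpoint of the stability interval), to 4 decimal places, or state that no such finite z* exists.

Test eqn y'=λy, z=hλ:
  k1=λy_n ⇒ h·k1=z·y_n;  k2=λ(1+9/11z)y_n ⇒ h·k2=z(1+9/11z)y_n
  y_{n+1}/y_n = 1 + 7/11z + 4/11z(1+9/11z) = 1 + z + 36/121z²
  Hence R(z) = 1 + z + 36/121z².

Find x<0 with |R(x)|<1.
x=-1.2: |R|=0.2284
R=1: x+36/121x²=0 ⇒ x=−121/36=-3.3611; min R=1−1/(4·36/121)=0.1597>−1
Confirm numerically:
  x=-2.887: |R|=0.59277 <1
  x=-2.550: |R|=0.38463 <1
  x=-2.453: |R|=0.33724 <1
  x=-2.278: |R|=0.26592 <1
  x=-3.796: |R|=1.49116 >1
  x=-3.550: |R|=1.19950 >1
  x=-3.468: |R|=1.11029 >1
So |R|<1 on (-3.3611, 0).

z* = -3.3611.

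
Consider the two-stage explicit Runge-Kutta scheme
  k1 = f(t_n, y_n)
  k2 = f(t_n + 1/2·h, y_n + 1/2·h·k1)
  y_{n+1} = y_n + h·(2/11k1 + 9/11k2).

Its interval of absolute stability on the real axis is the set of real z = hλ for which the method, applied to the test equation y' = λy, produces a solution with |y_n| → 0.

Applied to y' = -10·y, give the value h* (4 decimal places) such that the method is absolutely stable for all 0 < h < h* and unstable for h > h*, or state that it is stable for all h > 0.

(-2.4444,0); λ=-10 ⇒ h* = (22/9)/10 = 0.2444.

On y'=λy, z=hλ:
  k1=λy_n ⇒ h·k1=z·y_n;  k2=λ(1+1/2z)y_n ⇒ h·k2=z(1+1/2z)y_n
  y_{n+1}/y_n = 1 + 2/11z + 9/11z(1+1/2z) = 1 + z + 9/22z²
  ⇒ R(z) = 1 + z + 9/22z².

Boundary: |R(x)|=1, x<0.
x=-1.29: |R|=0.3908
R=1: x+9/22x²=0 ⇒ x=−22/9=-2.4444; min R=1−1/(4·9/22)=0.3889>−1
Confirm numerically:
  x=-2.206: |R|=0.78481 <1
  x=-1.545: |R|=0.43151 <1
  x=-1.029: |R|=0.40416 <1
  x=-2.954: |R|=1.61577 >1
  x=-2.719: |R|=1.30539 >1
Interval (-2.4444, 0).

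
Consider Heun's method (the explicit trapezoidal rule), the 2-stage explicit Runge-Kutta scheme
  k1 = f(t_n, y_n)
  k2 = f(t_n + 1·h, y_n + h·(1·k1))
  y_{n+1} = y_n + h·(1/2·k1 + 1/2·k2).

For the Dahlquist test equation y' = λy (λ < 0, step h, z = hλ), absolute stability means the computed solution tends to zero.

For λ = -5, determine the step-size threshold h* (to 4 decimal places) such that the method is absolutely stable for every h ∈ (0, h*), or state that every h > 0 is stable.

(-2.0000,0); λ=-5 ⇒ h* = 0.4000.

On y'=λy, z=hλ:
  order 2, 2-stage ⇒ R(z)=1+z+z^2/2
  (e.g. R(-1.59)=0.67405, |R|=0.67405)

Solve |R(x)|<1 on ℝ⁻.
x=-1.59: |R|=0.6741
|R(-1.92)|=0.9232 |R(-1.59)|=0.6741 |R(-0.88)|=0.5072
Bisect:
  x_lo=-2.8611 |R|=2.2319  x_hi=-0.3882 |R|=0.6872
  mid=-1.62463 |R|=0.69508 →hi
  mid=-2.24287 |R|=1.27236 →lo
  mid=-1.93375 |R|=0.93594 →hi
  mid=-2.08831 |R|=1.09221 →lo
  mid=-2.01103 |R|=1.01109 →lo
  mid=-1.97239 |R|=0.97277 →hi
  mid=-1.99171 |R|=0.99174 →hi
  mid=-2.00137 |R|=1.00137 →lo
  mid=-1.99654 |R|=0.99654 →hi
  mid=-1.99895 |R|=0.99895 →hi
  ...
  [-2.00001,-1.99986] ⇒ x*=-2.0000
So |R|<1 on (-2.0000, 0).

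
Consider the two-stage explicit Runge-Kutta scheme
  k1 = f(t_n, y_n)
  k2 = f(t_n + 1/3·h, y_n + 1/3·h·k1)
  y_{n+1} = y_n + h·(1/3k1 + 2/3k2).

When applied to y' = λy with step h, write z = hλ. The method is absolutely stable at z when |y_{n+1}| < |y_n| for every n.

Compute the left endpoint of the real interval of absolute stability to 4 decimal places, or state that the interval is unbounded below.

z* = -4.5000.

With y'=λy (z=hλ):
  k1=λy_n ⇒ h·k1=z·y_n;  k2=λ(1+1/3z)y_n ⇒ h·k2=z(1+1/3z)y_n
  y_{n+1}/y_n = 1 + 1/3z + 2/3z(1+1/3z) = 1 + z + 2/9z²
  so R(z) = 1 + z + 2/9z².

Find x<0 with |R(x)|<1.
x=-1.24: |R|=0.1017
R=1: x+2/9x²=0 ⇒ x=−9/2=-4.5000; min R=1−1/(4·2/9)=-0.1250>−1
Confirm numerically:
  x=-4.349: |R|=0.85407 <1
  x=-3.759: |R|=0.38102 <1
  x=-3.018: |R|=0.00607 <1
  x=-2.735: |R|=0.07273 <1
  x=-4.904: |R|=1.44027 >1
  x=-4.625: |R|=1.12847 >1
Stable set (-4.5000, 0).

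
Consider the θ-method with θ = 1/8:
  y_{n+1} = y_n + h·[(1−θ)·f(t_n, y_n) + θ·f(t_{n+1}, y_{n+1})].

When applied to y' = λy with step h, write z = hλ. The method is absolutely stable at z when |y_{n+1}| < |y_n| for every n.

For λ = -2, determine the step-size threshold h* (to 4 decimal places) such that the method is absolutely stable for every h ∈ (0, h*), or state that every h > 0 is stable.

(-2.6667,0); λ=-2 ⇒ h* = (8/3)/2 = 1.3333.

Test eqn y'=λy, z=hλ:
  y_{n+1} = y_n + z·[7/8·y_n + 1/8·y_{n+1}] ⇒ (1 − 1/8z)y_{n+1} = (1 + 7/8z)y_n
  so R(z) = (1 + 7/8z)/(1 − 1/8z).

Find x<0 with |R(x)|<1.
x=-1.37: |R|=0.1697
R=−1: 1+7/8x = −1+1/8x ⇒ -3/4x=2 ⇒ x=2/(-3/4)=-2.6667
Confirm numerically:
  x=-2.552: |R|=0.93480 <1
  x=-2.437: |R|=0.86797 <1
  x=-1.556: |R|=0.30264 <1
  x=-1.273: |R|=0.09824 <1
  x=-3.237: |R|=1.30453 >1
  x=-3.228: |R|=1.29996 >1
  x=-3.053: |R|=1.20972 >1
Stable set (-2.6667, 0).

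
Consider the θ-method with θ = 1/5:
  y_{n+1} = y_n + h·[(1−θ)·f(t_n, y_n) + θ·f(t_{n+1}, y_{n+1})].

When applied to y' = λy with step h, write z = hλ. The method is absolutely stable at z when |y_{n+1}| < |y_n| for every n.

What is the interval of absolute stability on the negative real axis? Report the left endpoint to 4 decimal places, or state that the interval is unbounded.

Set f=λy, z=hλ:
  y_{n+1} = y_n + z·[4/5·y_n + 1/5·y_{n+1}] ⇒ (1 − 1/5z)y_{n+1} = (1 + 4/5z)y_n
  Hence R(z) = (1 + 4/5z)/(1 − 1/5z).

Need |R(x)|<1, x<0.
x=-1.77: |R|=0.3072
R=−1: 1+4/5x = −1+1/5x ⇒ -3/5x=2 ⇒ x=2/(-3/5)=-3.3333
Confirm numerically:
  x=-3.140: |R|=0.92875 <1
  x=-2.799: |R|=0.79446 <1
  x=-2.476: |R|=0.65597 <1
  x=-3.804: |R|=1.16038 >1
  x=-3.726: |R|=1.13500 >1
  x=-3.514: |R|=1.06366 >1
Stable set (-3.3333, 0).

(-3.3333, 0).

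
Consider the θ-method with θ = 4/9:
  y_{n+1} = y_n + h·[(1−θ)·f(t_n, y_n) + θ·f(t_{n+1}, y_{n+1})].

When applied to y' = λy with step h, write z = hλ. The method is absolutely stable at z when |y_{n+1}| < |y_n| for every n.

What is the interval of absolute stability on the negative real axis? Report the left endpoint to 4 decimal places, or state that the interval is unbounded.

Set f=λy, z=hλ:
  y_{n+1} = y_n + z·[5/9·y_n + 4/9·y_{n+1}] ⇒ (1 − 4/9z)y_{n+1} = (1 + 5/9z)y_n
  R(z) = (1 + 5/9z)/(1 − 4/9z).

Find x<0 with |R(x)|<1.
x=-0.8: |R|=0.4098
R=−1: 1+5/9x = −1+4/9x ⇒ -1/9x=2 ⇒ x=2/(-1/9)=-18.0000
Confirm numerically:
  x=-14.540: |R|=0.94848 <1
  x=-13.938: |R|=0.93727 <1
  x=-12.353: |R|=0.90332 <1
  x=-7.200: |R|=0.71429 <1
  x=-18.211: |R|=1.00258 >1
  x=-18.021: |R|=1.00026 >1
So |R|<1 on (-18.0000, 0).

z∈(-18.0000,0).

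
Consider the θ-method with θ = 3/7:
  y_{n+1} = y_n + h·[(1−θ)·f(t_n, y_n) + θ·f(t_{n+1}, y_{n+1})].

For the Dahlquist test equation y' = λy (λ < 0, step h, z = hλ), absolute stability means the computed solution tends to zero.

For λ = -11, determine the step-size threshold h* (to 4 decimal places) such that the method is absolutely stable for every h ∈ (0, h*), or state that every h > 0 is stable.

(-14.0000,0); λ=-11 ⇒ h* = (14)/11 = 1.2727.

Set f=λy, z=hλ:
  y_{n+1} = y_n + z·[4/7·y_n + 3/7·y_{n+1}] ⇒ (1 − 3/7z)y_{n+1} = (1 + 4/7z)y_n
  so R(z) = (1 + 4/7z)/(1 − 3/7z).

Boundary: |R(x)|=1, x<0.
x=-1.51: |R|=0.0833
R=−1: 1+4/7x = −1+3/7x ⇒ -1/7x=2 ⇒ x=2/(-1/7)=-14.0000
Confirm numerically:
  x=-13.566: |R|=0.99090 <1
  x=-12.115: |R|=0.95651 <1
  x=-5.906: |R|=0.67255 <1
  x=-14.510: |R|=1.01009 >1
  x=-14.437: |R|=1.00869 >1
  x=-14.436: |R|=1.00867 >1
Stable set (-14.0000, 0).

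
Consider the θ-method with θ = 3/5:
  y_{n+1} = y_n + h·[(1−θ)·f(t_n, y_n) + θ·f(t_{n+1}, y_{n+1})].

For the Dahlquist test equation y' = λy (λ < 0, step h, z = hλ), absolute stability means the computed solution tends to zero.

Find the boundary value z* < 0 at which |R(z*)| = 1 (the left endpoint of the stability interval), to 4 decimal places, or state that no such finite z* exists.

(−∞, 0) — no finite endpoint.

On y'=λy, z=hλ:
  y_{n+1} = y_n + z·[2/5·y_n + 3/5·y_{n+1}] ⇒ (1 − 3/5z)y_{n+1} = (1 + 2/5z)y_n
  ⇒ R(z) = (1 + 2/5z)/(1 − 3/5z).

Find x<0 with |R(x)|<1.
x=-0.92: |R|=0.4072
x=-2: |R|=0.0909
x=-10: |R|=0.4286
x=-100: |R|=0.6393
θ=3/5≥1/2 ⇒ |1+2/5x|<|1−3/5x| ∀x<0 ⇒ interval (−∞,0).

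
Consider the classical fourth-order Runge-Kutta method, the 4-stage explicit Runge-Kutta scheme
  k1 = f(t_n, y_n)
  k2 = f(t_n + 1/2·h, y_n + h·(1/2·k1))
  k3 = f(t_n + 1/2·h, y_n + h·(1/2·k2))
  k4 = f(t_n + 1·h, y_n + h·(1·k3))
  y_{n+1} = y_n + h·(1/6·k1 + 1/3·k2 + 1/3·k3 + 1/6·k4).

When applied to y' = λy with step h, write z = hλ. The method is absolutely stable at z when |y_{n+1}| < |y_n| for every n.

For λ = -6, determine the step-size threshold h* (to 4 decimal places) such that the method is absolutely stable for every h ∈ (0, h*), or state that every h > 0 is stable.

With y'=λy (z=hλ):
  order 4, 4-stage ⇒ R(z)=1+z+z^2/2+z^3/6+z^4/24
  (e.g. R(-0.47)=0.62518, |R|=0.62518)

Solve |R(x)|<1 on ℝ⁻.
x=-0.47: |R|=0.6252
|R(-2.92)|=1.2228 |R(-2.52)|=0.6683 |R(-2.04)|=0.3475
Bisect:
  x_lo=-3.3234 |R|=2.1643  x_hi=-0.1228 |R|=0.8844
  mid=-1.72314 |R|=0.27608 →hi
  mid=-2.52328 |R|=0.67168 →hi
  mid=-2.92335 |R|=1.22890 →lo
  mid=-2.72332 |R|=0.91051 →hi
  mid=-2.82333 |R|=1.05889 →lo
  mid=-2.77333 |R|=0.98211 →hi
  mid=-2.79833 |R|=1.01983 →lo
  mid=-2.78583 |R|=1.00081 →lo
  ...
  [-2.78544,-2.78524] ⇒ x*=-2.7853
Interval (-2.7853, 0).

(-2.7853,0); λ=-6 ⇒ h* = 0.4642.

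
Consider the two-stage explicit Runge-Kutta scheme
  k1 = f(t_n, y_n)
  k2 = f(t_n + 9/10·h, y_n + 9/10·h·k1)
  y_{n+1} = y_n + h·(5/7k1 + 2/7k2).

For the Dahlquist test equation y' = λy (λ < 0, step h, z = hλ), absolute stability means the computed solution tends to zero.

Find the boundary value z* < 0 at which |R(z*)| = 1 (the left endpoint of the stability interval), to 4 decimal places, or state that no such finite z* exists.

left endpoint -3.8889.

Set f=λy, z=hλ:
  k1=λy_n ⇒ h·k1=z·y_n;  k2=λ(1+9/10z)y_n ⇒ h·k2=z(1+9/10z)y_n
  y_{n+1}/y_n = 1 + 5/7z + 2/7z(1+9/10z) = 1 + z + 9/35z²
  so R(z) = 1 + z + 9/35z².

Need |R(x)|<1, x<0.
x=-0.54: |R|=0.5350
R=1: x+9/35x²=0 ⇒ x=−35/9=-3.8889; min R=1−1/(4·9/35)=0.0278>−1
Confirm numerically:
  x=-3.320: |R|=0.51433 <1
  x=-3.315: |R|=0.51080 <1
  x=-2.749: |R|=0.19423 <1
  x=-1.609: |R|=0.05671 <1
  x=-4.286: |R|=1.43766 >1
  x=-4.229: |R|=1.36986 >1
Stable set (-3.8889, 0).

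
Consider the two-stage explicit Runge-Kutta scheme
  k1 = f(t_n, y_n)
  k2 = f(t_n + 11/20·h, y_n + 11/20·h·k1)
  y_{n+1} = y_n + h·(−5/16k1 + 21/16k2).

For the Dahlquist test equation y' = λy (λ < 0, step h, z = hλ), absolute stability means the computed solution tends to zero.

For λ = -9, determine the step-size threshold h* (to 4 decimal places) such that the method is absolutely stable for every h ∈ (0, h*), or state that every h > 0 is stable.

(-1.3853,0); λ=-9 ⇒ h* = (320/231)/9 = 0.1539.

Test eqn y'=λy, z=hλ:
  k1=λy_n ⇒ h·k1=z·y_n;  k2=λ(1+11/20z)y_n ⇒ h·k2=z(1+11/20z)y_n
  y_{n+1}/y_n = 1 − 5/16z + 21/16z(1+11/20z) = 1 + z + 231/320z²
  Hence R(z) = 1 + z + 231/320z².

Need |R(x)|<1, x<0.
x=-0.34: |R|=0.7434
R=1: x+231/320x²=0 ⇒ x=−320/231=-1.3853; min R=1−1/(4·231/320)=0.6537>−1
Confirm numerically:
  x=-0.994: |R|=0.71924 <1
  x=-0.816: |R|=0.66466 <1
  x=-0.763: |R|=0.65725 <1
  x=-1.817: |R|=1.56626 >1
  x=-1.690: |R|=1.37175 >1
So |R|<1 on (-1.3853, 0).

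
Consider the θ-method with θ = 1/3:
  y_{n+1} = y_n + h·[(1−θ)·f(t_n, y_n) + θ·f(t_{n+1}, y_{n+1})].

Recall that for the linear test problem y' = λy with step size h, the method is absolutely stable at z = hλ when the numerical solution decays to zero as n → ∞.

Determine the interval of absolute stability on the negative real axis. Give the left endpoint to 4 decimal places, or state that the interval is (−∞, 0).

(-6.0000, 0).

Test eqn y'=λy, z=hλ:
  y_{n+1} = y_n + z·[2/3·y_n + 1/3·y_{n+1}] ⇒ (1 − 1/3z)y_{n+1} = (1 + 2/3z)y_n
  R(z) = (1 + 2/3z)/(1 − 1/3z).

Need |R(x)|<1, x<0.
x=-1.3: |R|=0.0930
R=−1: 1+2/3x = −1+1/3x ⇒ -1/3x=2 ⇒ x=2/(-1/3)=-6.0000
Confirm numerically:
  x=-5.533: |R|=0.94527 <1
  x=-4.681: |R|=0.82828 <1
  x=-3.415: |R|=0.59704 <1
  x=-2.962: |R|=0.49044 <1
  x=-6.581: |R|=1.06064 >1
  x=-6.513: |R|=1.05393 >1
Stable set (-6.0000, 0).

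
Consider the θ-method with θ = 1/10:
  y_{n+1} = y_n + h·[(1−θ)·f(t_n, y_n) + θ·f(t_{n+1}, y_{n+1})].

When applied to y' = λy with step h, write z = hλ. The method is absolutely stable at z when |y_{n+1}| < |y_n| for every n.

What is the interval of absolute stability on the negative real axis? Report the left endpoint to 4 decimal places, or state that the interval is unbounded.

Set f=λy, z=hλ:
  y_{n+1} = y_n + z·[9/10·y_n + 1/10·y_{n+1}] ⇒ (1 − 1/10z)y_{n+1} = (1 + 9/10z)y_n
  so R(z) = (1 + 9/10z)/(1 − 1/10z).

Need |R(x)|<1, x<0.
x=-0.37: |R|=0.6432
R=−1: 1+9/10x = −1+1/10x ⇒ -4/5x=2 ⇒ x=2/(-4/5)=-2.5000
Confirm numerically:
  x=-2.137: |R|=0.76073 <1
  x=-1.966: |R|=0.64299 <1
  x=-1.796: |R|=0.52255 <1
  x=-1.085: |R|=0.02120 <1
  x=-2.851: |R|=1.21850 >1
  x=-2.721: |R|=1.13898 >1
  x=-2.653: |R|=1.09674 >1
So |R|<1 on (-2.5000, 0).

(-2.5000, 0).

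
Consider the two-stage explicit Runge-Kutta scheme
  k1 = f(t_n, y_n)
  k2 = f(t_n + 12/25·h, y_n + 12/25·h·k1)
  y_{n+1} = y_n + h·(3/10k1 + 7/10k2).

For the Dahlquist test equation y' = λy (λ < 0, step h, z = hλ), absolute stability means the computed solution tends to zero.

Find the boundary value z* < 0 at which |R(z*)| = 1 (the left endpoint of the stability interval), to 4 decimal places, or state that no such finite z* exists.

With y'=λy (z=hλ):
  k1=λy_n ⇒ h·k1=z·y_n;  k2=λ(1+12/25z)y_n ⇒ h·k2=z(1+12/25z)y_n
  y_{n+1}/y_n = 1 + 3/10z + 7/10z(1+12/25z) = 1 + z + 42/125z²
  Hence R(z) = 1 + z + 42/125z².

Need |R(x)|<1, x<0.
x=-0.66: |R|=0.4864
R=1: x+42/125x²=0 ⇒ x=−125/42=-2.9762; min R=1−1/(4·42/125)=0.2560>−1
Confirm numerically:
  x=-2.409: |R|=0.54090 <1
  x=-1.979: |R|=0.33692 <1
  x=-1.722: |R|=0.27434 <1
  x=-3.371: |R|=1.44718 >1
  x=-3.015: |R|=1.03932 >1
Stable set (-2.9762, 0).

left endpoint -2.9762.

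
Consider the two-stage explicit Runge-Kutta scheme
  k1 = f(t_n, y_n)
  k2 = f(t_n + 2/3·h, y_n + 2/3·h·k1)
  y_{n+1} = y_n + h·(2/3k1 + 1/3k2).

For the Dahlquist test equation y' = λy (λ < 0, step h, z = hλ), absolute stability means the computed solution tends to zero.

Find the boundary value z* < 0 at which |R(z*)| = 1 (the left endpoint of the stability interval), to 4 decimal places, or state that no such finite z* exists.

left endpoint -4.5000.

With y'=λy (z=hλ):
  k1=λy_n ⇒ h·k1=z·y_n;  k2=λ(1+2/3z)y_n ⇒ h·k2=z(1+2/3z)y_n
  y_{n+1}/y_n = 1 + 2/3z + 1/3z(1+2/3z) = 1 + z + 2/9z²
  R(z) = 1 + z + 2/9z².

Boundary: |R(x)|=1, x<0.
x=-0.55: |R|=0.5172
R=1: x+2/9x²=0 ⇒ x=−9/2=-4.5000; min R=1−1/(4·2/9)=-0.1250>−1
Confirm numerically:
  x=-4.138: |R|=0.66712 <1
  x=-3.206: |R|=0.07810 <1
  x=-2.703: |R|=0.07940 <1
  x=-2.437: |R|=0.11723 <1
  x=-5.081: |R|=1.65601 >1
  x=-4.938: |R|=1.48063 >1
  x=-4.762: |R|=1.27725 >1
So |R|<1 on (-4.5000, 0).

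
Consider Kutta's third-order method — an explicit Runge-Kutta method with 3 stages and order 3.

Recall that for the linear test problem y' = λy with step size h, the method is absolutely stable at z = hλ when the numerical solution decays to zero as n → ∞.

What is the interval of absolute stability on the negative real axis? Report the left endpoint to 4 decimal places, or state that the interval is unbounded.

Test eqn y'=λy, z=hλ:
  order 3, 3-stage ⇒ R(z)=1+z+z^2/2+z^3/6
  (e.g. R(-0.59)=0.54982, |R|=0.54982)

Find x<0 with |R(x)|<1.
x=-0.59: |R|=0.5498
|R(-2.25)|=0.6172 |R(-2.08)|=0.4166 |R(-0.65)|=0.5155
Bisect:
  x_lo=-3.2093 |R|=2.5687  x_hi=-0.2749 |R|=0.7594
  mid=-1.74212 |R|=0.10584 →hi
  mid=-2.47573 |R|=0.94016 →hi
  mid=-2.84253 |R|=1.63048 →lo
  mid=-2.65913 |R|=1.25742 →lo
  mid=-2.56743 |R|=1.09220 →lo
  mid=-2.52158 |R|=1.01458 →lo
  mid=-2.49865 |R|=0.97698 →hi
  mid=-2.51011 |R|=0.99568 →hi
  mid=-2.51585 |R|=1.00511 →lo
  ...
  [-2.51280,-2.51262] ⇒ x*=-2.5127
So |R|<1 on (-2.5127, 0).

z∈(-2.5127,0).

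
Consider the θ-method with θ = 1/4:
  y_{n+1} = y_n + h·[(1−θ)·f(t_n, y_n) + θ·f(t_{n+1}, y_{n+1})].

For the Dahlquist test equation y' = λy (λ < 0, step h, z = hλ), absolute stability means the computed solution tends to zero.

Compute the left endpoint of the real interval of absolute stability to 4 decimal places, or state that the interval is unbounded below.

Test eqn y'=λy, z=hλ:
  y_{n+1} = y_n + z·[3/4·y_n + 1/4·y_{n+1}] ⇒ (1 − 1/4z)y_{n+1} = (1 + 3/4z)y_n
  Hence R(z) = (1 + 3/4z)/(1 − 1/4z).

Find x<0 with |R(x)|<1.
x=-1.68: |R|=0.1831
R=−1: 1+3/4x = −1+1/4x ⇒ -1/2x=2 ⇒ x=2/(-1/2)=-4.0000
Confirm numerically:
  x=-3.675: |R|=0.91531 <1
  x=-2.300: |R|=0.46032 <1
  x=-1.992: |R|=0.32977 <1
  x=-1.645: |R|=0.16563 <1
  x=-4.302: |R|=1.07275 >1
  x=-4.271: |R|=1.06553 >1
  x=-4.042: |R|=1.01045 >1
Stable set (-4.0000, 0).

left endpoint -4.0000.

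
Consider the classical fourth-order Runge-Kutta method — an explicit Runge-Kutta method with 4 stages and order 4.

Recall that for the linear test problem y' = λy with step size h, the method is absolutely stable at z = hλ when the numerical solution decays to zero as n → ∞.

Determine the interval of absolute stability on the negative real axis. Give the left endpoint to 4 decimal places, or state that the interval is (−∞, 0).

On y'=λy, z=hλ:
  order 4, 4-stage ⇒ R(z)=1+z+z^2/2+z^3/6+z^4/24
  (e.g. R(-1.26)=0.30542, |R|=0.30542)

Solve |R(x)|<1 on ℝ⁻.
x=-1.26: |R|=0.3054
|R(-2.22)|=0.4327 |R(-2.12)|=0.3808 |R(-0.84)|=0.4348
Bisect:
  x_lo=-3.3394 |R|=2.2113  x_hi=-0.0728 |R|=0.9297
  mid=-1.70611 |R|=0.27464 →hi
  mid=-2.52274 |R|=0.67112 →hi
  mid=-2.93105 |R|=1.24293 →lo
  mid=-2.72689 |R|=0.91546 →hi
  mid=-2.82897 |R|=1.06787 →lo
  mid=-2.77793 |R|=0.98896 →hi
  mid=-2.80345 |R|=1.02772 →lo
  mid=-2.79069 |R|=1.00817 →lo
  ...
  [-2.78531,-2.78511] ⇒ x*=-2.7853
So |R|<1 on (-2.7853, 0).

(-2.7853, 0).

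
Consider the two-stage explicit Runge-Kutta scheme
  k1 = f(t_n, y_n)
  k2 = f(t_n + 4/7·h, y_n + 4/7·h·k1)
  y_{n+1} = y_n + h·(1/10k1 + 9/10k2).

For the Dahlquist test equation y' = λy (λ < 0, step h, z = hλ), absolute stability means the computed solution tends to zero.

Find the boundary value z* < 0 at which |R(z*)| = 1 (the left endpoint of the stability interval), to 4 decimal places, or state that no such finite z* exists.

left endpoint -1.9444.

Test eqn y'=λy, z=hλ:
  k1=λy_n ⇒ h·k1=z·y_n;  k2=λ(1+4/7z)y_n ⇒ h·k2=z(1+4/7z)y_n
  y_{n+1}/y_n = 1 + 1/10z + 9/10z(1+4/7z) = 1 + z + 18/35z²
  so R(z) = 1 + z + 18/35z².

Solve |R(x)|<1 on ℝ⁻.
x=-1.54: |R|=0.6797
R=1: x+18/35x²=0 ⇒ x=−35/18=-1.9444; min R=1−1/(4·18/35)=0.5139>−1
Confirm numerically:
  x=-1.758: |R|=0.83143 <1
  x=-1.257: |R|=0.55560 <1
  x=-0.871: |R|=0.51916 <1
  x=-2.435: |R|=1.61432 >1
  x=-2.272: |R|=1.38273 >1
  x=-2.171: |R|=1.25295 >1
Stable set (-1.9444, 0).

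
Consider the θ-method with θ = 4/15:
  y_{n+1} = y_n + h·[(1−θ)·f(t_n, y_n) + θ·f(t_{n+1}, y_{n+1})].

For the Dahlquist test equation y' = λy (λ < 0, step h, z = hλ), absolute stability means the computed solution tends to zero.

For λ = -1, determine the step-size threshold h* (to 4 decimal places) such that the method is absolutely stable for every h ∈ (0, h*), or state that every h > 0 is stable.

Test eqn y'=λy, z=hλ:
  y_{n+1} = y_n + z·[11/15·y_n + 4/15·y_{n+1}] ⇒ (1 − 4/15z)y_{n+1} = (1 + 11/15z)y_n
  R(z) = (1 + 11/15z)/(1 − 4/15z).

Find x<0 with |R(x)|<1.
x=-1.66: |R|=0.1506
R=−1: 1+11/15x = −1+4/15x ⇒ -7/15x=2 ⇒ x=2/(-7/15)=-4.2857
Confirm numerically:
  x=-3.069: |R|=0.68775 <1
  x=-2.794: |R|=0.60108 <1
  x=-2.590: |R|=0.53194 <1
  x=-4.783: |R|=1.10199 >1
  x=-4.351: |R|=1.01410 >1
  x=-4.308: |R|=1.00484 >1
So |R|<1 on (-4.2857, 0).

(-4.2857,0); λ=-1 ⇒ h* = (30/7)/1 = 4.2857.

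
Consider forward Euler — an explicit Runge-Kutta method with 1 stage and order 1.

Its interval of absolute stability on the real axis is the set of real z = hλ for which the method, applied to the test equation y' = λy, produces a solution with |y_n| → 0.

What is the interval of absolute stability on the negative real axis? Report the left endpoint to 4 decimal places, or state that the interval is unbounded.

(-2.0000, 0).

With y'=λy (z=hλ):
  order 1, 1-stage ⇒ R(z)=1+z
  (e.g. R(-1.28)=-0.28000, |R|=0.28000)

Find x<0 with |R(x)|<1.
x=-1.28: |R|=0.2800
|R(-2.19)|=1.1900 |R(-1.17)|=0.1700 |R(-0.63)|=0.3700
Bisect:
  x_lo=-2.3131 |R|=1.3131  x_hi=-0.1970 |R|=0.8030
  mid=-1.25504 |R|=0.25504 →hi
  mid=-1.78405 |R|=0.78405 →hi
  mid=-2.04855 |R|=1.04855 →lo
  mid=-1.91630 |R|=0.91630 →hi
  mid=-1.98243 |R|=0.98243 →hi
  mid=-2.01549 |R|=1.01549 →lo
  mid=-1.99896 |R|=0.99896 →hi
  mid=-2.00723 |R|=1.00723 →lo
  ...
  [-2.00012,-1.99999] ⇒ x*=-2.0000
Interval (-2.0000, 0).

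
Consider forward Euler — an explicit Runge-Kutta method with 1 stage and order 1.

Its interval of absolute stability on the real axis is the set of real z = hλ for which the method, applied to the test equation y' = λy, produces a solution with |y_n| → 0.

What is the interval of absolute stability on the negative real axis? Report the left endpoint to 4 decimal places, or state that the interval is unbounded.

Set f=λy, z=hλ:
  order 1, 1-stage ⇒ R(z)=1+z
  (e.g. R(-0.47)=0.53000, |R|=0.53000)

Need |R(x)|<1, x<0.
x=-0.47: |R|=0.5300
|R(-2.27)|=1.2700 |R(-1.64)|=0.6400 |R(-1.34)|=0.3400
Bisect:
  x_lo=-2.4815 |R|=1.4815  x_hi=-0.2449 |R|=0.7551
  mid=-1.36320 |R|=0.36320 →hi
  mid=-1.92234 |R|=0.92234 →hi
  mid=-2.20191 |R|=1.20191 →lo
  mid=-2.06212 |R|=1.06212 →lo
  mid=-1.99223 |R|=0.99223 →hi
  mid=-2.02718 |R|=1.02718 →lo
  mid=-2.00970 |R|=1.00970 →lo
  mid=-2.00097 |R|=1.00097 →lo
  ...
  [-2.00001,-1.99988] ⇒ x*=-2.0000
Stable set (-2.0000, 0).

z∈(-2.0000,0).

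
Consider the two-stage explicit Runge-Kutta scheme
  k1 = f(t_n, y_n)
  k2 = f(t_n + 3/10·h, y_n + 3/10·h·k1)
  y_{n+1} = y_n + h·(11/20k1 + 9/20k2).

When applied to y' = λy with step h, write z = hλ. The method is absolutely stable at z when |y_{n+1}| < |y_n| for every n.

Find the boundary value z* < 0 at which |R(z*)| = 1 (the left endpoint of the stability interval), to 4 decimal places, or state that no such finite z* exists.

left endpoint -7.4074.

On y'=λy, z=hλ:
  k1=λy_n ⇒ h·k1=z·y_n;  k2=λ(1+3/10z)y_n ⇒ h·k2=z(1+3/10z)y_n
  y_{n+1}/y_n = 1 + 11/20z + 9/20z(1+3/10z) = 1 + z + 27/200z²
  ⇒ R(z) = 1 + z + 27/200z².

Boundary: |R(x)|=1, x<0.
x=-0.78: |R|=0.3021
R=1: x+27/200x²=0 ⇒ x=−200/27=-7.4074; min R=1−1/(4·27/200)=-0.8519>−1
Confirm numerically:
  x=-6.967: |R|=0.58578 <1
  x=-5.272: |R|=0.51981 <1
  x=-4.336: |R|=0.79788 <1
  x=-3.805: |R|=0.85047 <1
  x=-7.828: |R|=1.44447 >1
  x=-7.790: |R|=1.40235 >1
Stable set (-7.4074, 0).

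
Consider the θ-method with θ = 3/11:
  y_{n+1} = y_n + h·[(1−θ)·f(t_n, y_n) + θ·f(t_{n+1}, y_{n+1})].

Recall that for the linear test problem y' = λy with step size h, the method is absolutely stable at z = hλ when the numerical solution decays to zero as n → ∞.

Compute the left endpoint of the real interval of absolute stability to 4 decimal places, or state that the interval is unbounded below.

With y'=λy (z=hλ):
  y_{n+1} = y_n + z·[8/11·y_n + 3/11·y_{n+1}] ⇒ (1 − 3/11z)y_{n+1} = (1 + 8/11z)y_n
  so R(z) = (1 + 8/11z)/(1 − 3/11z).

Need |R(x)|<1, x<0.
x=-0.33: |R|=0.6972
R=−1: 1+8/11x = −1+3/11x ⇒ -5/11x=2 ⇒ x=2/(-5/11)=-4.4000
Confirm numerically:
  x=-3.583: |R|=0.81218 <1
  x=-3.261: |R|=0.72598 <1
  x=-2.551: |R|=0.50437 <1
  x=-2.165: |R|=0.36125 <1
  x=-4.769: |R|=1.07290 >1
  x=-4.727: |R|=1.06493 >1
  x=-4.660: |R|=1.05204 >1
Stable set (-4.4000, 0).

left endpoint -4.4000.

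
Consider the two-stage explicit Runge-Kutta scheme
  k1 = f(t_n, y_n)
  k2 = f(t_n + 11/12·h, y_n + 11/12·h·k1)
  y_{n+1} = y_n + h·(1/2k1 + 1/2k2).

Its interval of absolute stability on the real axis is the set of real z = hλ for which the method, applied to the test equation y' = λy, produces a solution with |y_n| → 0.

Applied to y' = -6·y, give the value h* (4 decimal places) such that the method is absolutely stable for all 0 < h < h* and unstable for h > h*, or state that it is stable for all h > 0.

Set f=λy, z=hλ:
  k1=λy_n ⇒ h·k1=z·y_n;  k2=λ(1+11/12z)y_n ⇒ h·k2=z(1+11/12z)y_n
  y_{n+1}/y_n = 1 + 1/2z + 1/2z(1+11/12z) = 1 + z + 11/24z²
  R(z) = 1 + z + 11/24z².

Need |R(x)|<1, x<0.
x=-0.5: |R|=0.6146
R=1: x+11/24x²=0 ⇒ x=−24/11=-2.1818; min R=1−1/(4·11/24)=0.4545>−1
Confirm numerically:
  x=-1.894: |R|=0.75015 <1
  x=-1.876: |R|=0.73705 <1
  x=-1.823: |R|=0.70019 <1
  x=-2.778: |R|=1.75909 >1
  x=-2.690: |R|=1.62655 >1
  x=-2.267: |R|=1.08851 >1
So |R|<1 on (-2.1818, 0).

(-2.1818,0); λ=-6 ⇒ h* = (24/11)/6 = 0.3636.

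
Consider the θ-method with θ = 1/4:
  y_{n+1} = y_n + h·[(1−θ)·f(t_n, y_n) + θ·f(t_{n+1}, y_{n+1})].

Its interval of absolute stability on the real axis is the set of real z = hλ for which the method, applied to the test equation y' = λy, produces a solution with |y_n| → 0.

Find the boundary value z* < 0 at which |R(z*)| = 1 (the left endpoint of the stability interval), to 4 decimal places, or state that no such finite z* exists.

Set f=λy, z=hλ:
  y_{n+1} = y_n + z·[3/4·y_n + 1/4·y_{n+1}] ⇒ (1 − 1/4z)y_{n+1} = (1 + 3/4z)y_n
  so R(z) = (1 + 3/4z)/(1 − 1/4z).

Find x<0 with |R(x)|<1.
x=-0.59: |R|=0.4858
R=−1: 1+3/4x = −1+1/4x ⇒ -1/2x=2 ⇒ x=2/(-1/2)=-4.0000
Confirm numerically:
  x=-2.948: |R|=0.69718 <1
  x=-2.734: |R|=0.62400 <1
  x=-2.564: |R|=0.56246 <1
  x=-4.487: |R|=1.11476 >1
  x=-4.264: |R|=1.06389 >1
Stable set (-4.0000, 0).

left endpoint -4.0000.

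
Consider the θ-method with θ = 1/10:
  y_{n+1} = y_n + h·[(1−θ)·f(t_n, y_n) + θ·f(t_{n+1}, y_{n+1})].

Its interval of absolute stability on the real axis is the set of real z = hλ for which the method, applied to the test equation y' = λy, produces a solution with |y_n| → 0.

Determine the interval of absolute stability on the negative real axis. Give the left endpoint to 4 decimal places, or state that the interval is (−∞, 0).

z∈(-2.5000,0).

Set f=λy, z=hλ:
  y_{n+1} = y_n + z·[9/10·y_n + 1/10·y_{n+1}] ⇒ (1 − 1/10z)y_{n+1} = (1 + 9/10z)y_n
  R(z) = (1 + 9/10z)/(1 − 1/10z).

Solve |R(x)|<1 on ℝ⁻.
x=-1.08: |R|=0.0253
R=−1: 1+9/10x = −1+1/10x ⇒ -4/5x=2 ⇒ x=2/(-4/5)=-2.5000
Confirm numerically:
  x=-1.989: |R|=0.65902 <1
  x=-1.726: |R|=0.47194 <1
  x=-1.015: |R|=0.07853 <1
  x=-2.998: |R|=1.30651 >1
  x=-2.687: |R|=1.11792 >1
  x=-2.546: |R|=1.02933 >1
Stable set (-2.5000, 0).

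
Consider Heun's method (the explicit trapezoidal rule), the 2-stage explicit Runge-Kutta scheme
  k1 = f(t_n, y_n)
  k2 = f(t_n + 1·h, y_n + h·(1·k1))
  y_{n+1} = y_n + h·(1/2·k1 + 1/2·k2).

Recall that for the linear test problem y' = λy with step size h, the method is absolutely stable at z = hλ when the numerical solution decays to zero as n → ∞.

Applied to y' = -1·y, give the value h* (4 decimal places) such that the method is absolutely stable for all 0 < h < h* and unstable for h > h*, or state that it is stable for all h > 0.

Test eqn y'=λy, z=hλ:
  order 2, 2-stage ⇒ R(z)=1+z+z^2/2
  (e.g. R(-0.6)=0.58000, |R|=0.58000)

Solve |R(x)|<1 on ℝ⁻.
x=-0.6: |R|=0.5800
|R(-1.08)|=0.5032 |R(-0.81)|=0.5181 |R(-0.65)|=0.5613
Bisect:
  x_lo=-2.5468 |R|=1.6963  x_hi=-0.0536 |R|=0.9478
  mid=-1.30019 |R|=0.54506 →hi
  mid=-1.92349 |R|=0.92642 →hi
  mid=-2.23514 |R|=1.26278 →lo
  mid=-2.07932 |R|=1.08246 →lo
  mid=-2.00140 |R|=1.00140 →lo
  mid=-1.96245 |R|=0.96315 →hi
  mid=-1.98192 |R|=0.98209 →hi
  mid=-1.99166 |R|=0.99170 →hi
  ...
  [-2.00003,-1.99988] ⇒ x*=-2.0000
Interval (-2.0000, 0).

(-2.0000,0); λ=-1 ⇒ h* = 2.0000.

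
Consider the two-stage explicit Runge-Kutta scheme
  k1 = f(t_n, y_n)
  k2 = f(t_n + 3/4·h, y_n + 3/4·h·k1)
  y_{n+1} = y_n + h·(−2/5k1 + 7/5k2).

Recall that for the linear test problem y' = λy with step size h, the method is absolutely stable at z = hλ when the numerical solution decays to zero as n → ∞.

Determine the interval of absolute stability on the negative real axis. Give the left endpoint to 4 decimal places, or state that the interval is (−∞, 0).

Test eqn y'=λy, z=hλ:
  k1=λy_n ⇒ h·k1=z·y_n;  k2=λ(1+3/4z)y_n ⇒ h·k2=z(1+3/4z)y_n
  y_{n+1}/y_n = 1 − 2/5z + 7/5z(1+3/4z) = 1 + z + 21/20z²
  ⇒ R(z) = 1 + z + 21/20z².

Find x<0 with |R(x)|<1.
x=-1.3: |R|=1.4745
R=1: x+21/20x²=0 ⇒ x=−20/21=-0.9524; min R=1−1/(4·21/20)=0.7619>−1
Confirm numerically:
  x=-0.924: |R|=0.97246 <1
  x=-0.909: |R|=0.95860 <1
  x=-0.908: |R|=0.95769 <1
  x=-0.512: |R|=0.76325 <1
  x=-1.497: |R|=1.85606 >1
  x=-1.349: |R|=1.56179 >1
  x=-1.184: |R|=1.28795 >1
Stable set (-0.9524, 0).

z∈(-0.9524,0).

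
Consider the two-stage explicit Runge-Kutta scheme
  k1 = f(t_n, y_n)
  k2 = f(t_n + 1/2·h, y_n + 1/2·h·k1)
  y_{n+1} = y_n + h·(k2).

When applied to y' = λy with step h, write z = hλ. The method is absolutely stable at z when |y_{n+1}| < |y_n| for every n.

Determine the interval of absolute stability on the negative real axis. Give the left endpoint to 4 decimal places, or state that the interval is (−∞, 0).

On y'=λy, z=hλ:
  k1=λy_n ⇒ h·k1=z·y_n;  k2=λ(1+1/2z)y_n ⇒ h·k2=z(1+1/2z)y_n
  y_{n+1}/y_n = 1 + z(1+1/2z) = 1 + z + 1/2z²
  R(z) = 1 + z + 1/2z².

Find x<0 with |R(x)|<1.
x=-0.69: |R|=0.5481
R=1: x+1/2x²=0 ⇒ x=−2=-2.0000; min R=1−1/(4·1/2)=0.5000>−1
Confirm numerically:
  x=-1.322: |R|=0.55184 <1
  x=-1.121: |R|=0.50732 <1
  x=-0.962: |R|=0.50072 <1
  x=-0.864: |R|=0.50925 <1
  x=-2.574: |R|=1.73874 >1
  x=-2.354: |R|=1.41666 >1
So |R|<1 on (-2.0000, 0).

z∈(-2.0000,0).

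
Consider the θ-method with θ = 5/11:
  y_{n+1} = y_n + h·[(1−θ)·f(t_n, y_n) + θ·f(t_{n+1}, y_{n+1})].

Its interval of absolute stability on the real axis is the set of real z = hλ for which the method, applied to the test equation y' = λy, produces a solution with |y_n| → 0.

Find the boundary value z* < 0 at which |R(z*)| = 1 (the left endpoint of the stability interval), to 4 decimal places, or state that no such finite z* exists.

left endpoint -22.0000.

On y'=λy, z=hλ:
  y_{n+1} = y_n + z·[6/11·y_n + 5/11·y_{n+1}] ⇒ (1 − 5/11z)y_{n+1} = (1 + 6/11z)y_n
  ⇒ R(z) = (1 + 6/11z)/(1 − 5/11z).

Boundary: |R(x)|=1, x<0.
x=-0.51: |R|=0.5860
R=−1: 1+6/11x = −1+5/11x ⇒ -1/11x=2 ⇒ x=2/(-1/11)=-22.0000
Confirm numerically:
  x=-19.336: |R|=0.97526 <1
  x=-15.988: |R|=0.93389 <1
  x=-13.370: |R|=0.88915 <1
  x=-22.528: |R|=1.00427 >1
  x=-22.218: |R|=1.00179 >1
  x=-22.118: |R|=1.00097 >1
Interval (-22.0000, 0).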